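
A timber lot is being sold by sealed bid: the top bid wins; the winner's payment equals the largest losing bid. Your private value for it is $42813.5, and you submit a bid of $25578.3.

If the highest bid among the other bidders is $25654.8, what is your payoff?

$0

Your bid $25578.3 is below the highest competing bid $25654.8, so you lose.
A losing bidder pays nothing and receives nothing: payoff = $0.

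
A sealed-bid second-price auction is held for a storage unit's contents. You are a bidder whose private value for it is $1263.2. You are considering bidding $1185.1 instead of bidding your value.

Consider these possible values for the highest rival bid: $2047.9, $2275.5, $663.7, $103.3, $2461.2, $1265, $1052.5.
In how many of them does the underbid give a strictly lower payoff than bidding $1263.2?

0

The deviation hurts exactly when the highest competing bid lies strictly between $1185.1 and $1263.2 — underbidding then forfeits a profitable win.
$2047.9: above both → same outcome either way.
$2275.5: above both → same outcome either way.
$663.7: below both → same outcome either way.
$103.3: below both → same outcome either way.
$2461.2: above both → same outcome either way.
$1265: above both → same outcome either way.
$1052.5: below both → same outcome either way.
Count: 0.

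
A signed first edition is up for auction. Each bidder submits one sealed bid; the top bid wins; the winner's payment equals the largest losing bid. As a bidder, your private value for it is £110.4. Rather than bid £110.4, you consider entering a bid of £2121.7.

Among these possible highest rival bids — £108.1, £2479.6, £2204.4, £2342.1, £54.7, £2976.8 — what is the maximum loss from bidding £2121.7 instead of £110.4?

£108.1: same outcome either way → loss £0.
£2479.6: same outcome either way → loss £0.
£2204.4: same outcome either way → loss £0.
£2342.1: same outcome either way → loss £0.
£54.7: same outcome either way → loss £0.
£2976.8: same outcome either way → loss £0.
Maximum loss: £0.

£0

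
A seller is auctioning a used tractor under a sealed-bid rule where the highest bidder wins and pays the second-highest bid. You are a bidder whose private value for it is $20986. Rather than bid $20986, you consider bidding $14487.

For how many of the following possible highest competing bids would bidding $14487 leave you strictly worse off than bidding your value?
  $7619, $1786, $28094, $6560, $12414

0

The deviation hurts exactly when the highest competing bid lies strictly between $14487 and $20986 — underbidding then forfeits a profitable win.
$7619: below both → same outcome either way.
$1786: below both → same outcome either way.
$28094: above both → same outcome either way.
$6560: below both → same outcome either way.
$12414: below both → same outcome either way.
Count: 0.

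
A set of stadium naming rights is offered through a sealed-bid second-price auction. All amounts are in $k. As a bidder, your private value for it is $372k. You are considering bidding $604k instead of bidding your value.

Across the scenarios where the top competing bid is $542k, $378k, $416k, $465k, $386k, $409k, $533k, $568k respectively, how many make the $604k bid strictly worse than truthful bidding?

The deviation hurts exactly when the highest competing bid lies strictly between $372k and $604k — overbidding then wins at a price above your value.
$542k: inside the interval → strictly worse (loss $170k).
$378k: inside the interval → strictly worse (loss $6k).
$416k: inside the interval → strictly worse (loss $44k).
$465k: inside the interval → strictly worse (loss $93k).
$386k: inside the interval → strictly worse (loss $14k).
$409k: inside the interval → strictly worse (loss $37k).
$533k: inside the interval → strictly worse (loss $161k).
$568k: inside the interval → strictly worse (loss $196k).
Count: 8.

8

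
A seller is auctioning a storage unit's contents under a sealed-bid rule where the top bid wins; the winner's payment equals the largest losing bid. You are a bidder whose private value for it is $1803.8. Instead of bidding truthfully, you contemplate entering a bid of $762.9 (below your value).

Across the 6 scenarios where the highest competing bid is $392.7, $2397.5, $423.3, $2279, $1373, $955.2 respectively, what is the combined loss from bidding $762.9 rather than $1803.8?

The deviation costs you only when the competing bid falls strictly between $762.9 and $1803.8; elsewhere both bids give the same outcome.
$392.7: outcomes coincide → loss $0.
$2397.5: outcomes coincide → loss $0.
$423.3: outcomes coincide → loss $0.
$2279: outcomes coincide → loss $0.
$1373: truthful payoff $430.8, deviation payoff $0 → loss $430.8.
$955.2: truthful payoff $848.6, deviation payoff $0 → loss $848.6.
Total loss = $430.8 + $848.6 = $1279.4.

$1279.4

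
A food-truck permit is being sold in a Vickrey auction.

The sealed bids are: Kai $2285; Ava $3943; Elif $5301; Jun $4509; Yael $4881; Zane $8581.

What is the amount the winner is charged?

Highest bid: Zane at $8581, so Zane wins.
Second-highest bid: Elif at $5301 — that is the price the winner pays.

$5301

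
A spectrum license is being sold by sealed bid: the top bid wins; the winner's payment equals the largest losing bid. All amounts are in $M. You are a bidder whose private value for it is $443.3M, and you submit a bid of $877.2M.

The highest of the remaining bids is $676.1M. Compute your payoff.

−$232.8M

Your bid $877.2M exceeds the highest competing bid $676.1M, so you win.
In a second-price auction the winner pays the second-highest bid, $676.1M.
Payoff = value − price = $443.3M − $676.1M = −$232.8M.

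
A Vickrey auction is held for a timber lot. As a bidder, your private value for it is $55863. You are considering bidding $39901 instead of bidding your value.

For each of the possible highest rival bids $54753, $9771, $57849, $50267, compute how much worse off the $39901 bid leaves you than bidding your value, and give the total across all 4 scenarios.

$6706

The deviation costs you only when the competing bid falls strictly between $39901 and $55863; elsewhere both bids give the same outcome.
$54753: truthful payoff $1110, deviation payoff $0 → loss $1110.
$9771: outcomes coincide → loss $0.
$57849: outcomes coincide → loss $0.
$50267: truthful payoff $5596, deviation payoff $0 → loss $5596.
Total loss = $1110 + $5596 = $6706.
Truthful bidding weakly dominates here: raising your bid can only win items priced above your value, and lowering it can only forfeit items priced below.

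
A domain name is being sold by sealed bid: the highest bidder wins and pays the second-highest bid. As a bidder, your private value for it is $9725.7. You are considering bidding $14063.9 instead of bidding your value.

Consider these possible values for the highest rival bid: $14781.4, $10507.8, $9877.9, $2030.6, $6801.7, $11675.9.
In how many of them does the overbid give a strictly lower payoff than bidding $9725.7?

3

The deviation hurts exactly when the highest competing bid lies strictly between $9725.7 and $14063.9 — overbidding then wins at a price above your value.
$14781.4: above both → same outcome either way.
$10507.8: inside the interval → strictly worse (loss $782.1).
$9877.9: inside the interval → strictly worse (loss $152.2).
$2030.6: below both → same outcome either way.
$6801.7: below both → same outcome either way.
$11675.9: inside the interval → strictly worse (loss $1950.2).
Count: 3.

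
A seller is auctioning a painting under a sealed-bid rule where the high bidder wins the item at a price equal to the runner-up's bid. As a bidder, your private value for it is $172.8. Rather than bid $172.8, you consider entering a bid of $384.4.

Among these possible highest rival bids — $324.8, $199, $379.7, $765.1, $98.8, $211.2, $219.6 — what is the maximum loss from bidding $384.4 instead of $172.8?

$324.8: truthful gives $0, deviation gives −$152 → loss $152.
$199: truthful gives $0, deviation gives −$26.2 → loss $26.2.
$379.7: truthful gives $0, deviation gives −$206.9 → loss $206.9.
$765.1: same outcome either way → loss $0.
$98.8: same outcome either way → loss $0.
$211.2: truthful gives $0, deviation gives −$38.4 → loss $38.4.
$219.6: truthful gives $0, deviation gives −$46.8 → loss $46.8.
Maximum loss: $206.9.

$206.9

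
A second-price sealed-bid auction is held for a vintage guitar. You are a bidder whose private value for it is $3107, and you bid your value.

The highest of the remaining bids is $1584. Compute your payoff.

Your bid $3107 exceeds the highest competing bid $1584, so you win.
In a second-price auction the winner pays the second-highest bid, $1584.
Payoff = value − price = $3107 − $1584 = $1523.

$1523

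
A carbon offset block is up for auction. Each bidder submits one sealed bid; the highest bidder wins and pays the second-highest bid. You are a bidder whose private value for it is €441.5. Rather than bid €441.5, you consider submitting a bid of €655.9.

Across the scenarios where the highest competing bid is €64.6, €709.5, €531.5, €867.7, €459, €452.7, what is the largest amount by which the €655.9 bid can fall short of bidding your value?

€90

€64.6: same outcome either way → loss €0.
€709.5: same outcome either way → loss €0.
€531.5: truthful gives €0, deviation gives −€90 → loss €90.
€867.7: same outcome either way → loss €0.
€459: truthful gives €0, deviation gives −€17.5 → loss €17.5.
€452.7: truthful gives €0, deviation gives −€11.2 → loss €11.2.
Maximum loss: €90.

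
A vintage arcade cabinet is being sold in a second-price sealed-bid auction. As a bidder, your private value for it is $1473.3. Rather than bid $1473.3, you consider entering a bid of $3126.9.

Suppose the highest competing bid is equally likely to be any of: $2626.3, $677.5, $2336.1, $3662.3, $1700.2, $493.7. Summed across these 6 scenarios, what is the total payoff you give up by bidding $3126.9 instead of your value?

$2242.7

The deviation costs you only when the competing bid falls strictly between $1473.3 and $3126.9; elsewhere both bids give the same outcome.
$2626.3: truthful payoff $0, deviation payoff −$1153 → loss $1153.
$677.5: outcomes coincide → loss $0.
$2336.1: truthful payoff $0, deviation payoff −$862.8 → loss $862.8.
$3662.3: outcomes coincide → loss $0.
$1700.2: truthful payoff $0, deviation payoff −$226.9 → loss $226.9.
$493.7: outcomes coincide → loss $0.
Total loss = $1153 + $862.8 + $226.9 = $2242.7.
Because the price is fixed by the runner-up's bid, deviating from your value can only change a good outcome into a bad one — never the reverse.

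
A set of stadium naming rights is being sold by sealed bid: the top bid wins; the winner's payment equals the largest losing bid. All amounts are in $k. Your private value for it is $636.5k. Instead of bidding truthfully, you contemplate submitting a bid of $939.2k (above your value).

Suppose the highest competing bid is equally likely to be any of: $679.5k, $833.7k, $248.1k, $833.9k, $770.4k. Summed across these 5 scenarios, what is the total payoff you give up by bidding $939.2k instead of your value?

$571.5k

The deviation costs you only when the competing bid falls strictly between $636.5k and $939.2k; elsewhere both bids give the same outcome.
$679.5k: truthful payoff $0k, deviation payoff −$43k → loss $43k.
$833.7k: truthful payoff $0k, deviation payoff −$197.2k → loss $197.2k.
$248.1k: outcomes coincide → loss $0k.
$833.9k: truthful payoff $0k, deviation payoff −$197.4k → loss $197.4k.
$770.4k: truthful payoff $0k, deviation payoff −$133.9k → loss $133.9k.
Total loss = $43k + $197.2k + $197.4k + $133.9k = $571.5k.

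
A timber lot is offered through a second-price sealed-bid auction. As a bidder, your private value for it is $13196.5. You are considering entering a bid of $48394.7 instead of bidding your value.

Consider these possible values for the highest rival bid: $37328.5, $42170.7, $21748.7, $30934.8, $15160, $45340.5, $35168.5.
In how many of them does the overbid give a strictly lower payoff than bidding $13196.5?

7

The deviation hurts exactly when the highest competing bid lies strictly between $13196.5 and $48394.7 — overbidding then wins at a price above your value.
$37328.5: inside the interval → strictly worse (loss $24132).
$42170.7: inside the interval → strictly worse (loss $28974.2).
$21748.7: inside the interval → strictly worse (loss $8552.2).
$30934.8: inside the interval → strictly worse (loss $17738.3).
$15160: inside the interval → strictly worse (loss $1963.5).
$45340.5: inside the interval → strictly worse (loss $32144).
$35168.5: inside the interval → strictly worse (loss $21972).
Count: 7.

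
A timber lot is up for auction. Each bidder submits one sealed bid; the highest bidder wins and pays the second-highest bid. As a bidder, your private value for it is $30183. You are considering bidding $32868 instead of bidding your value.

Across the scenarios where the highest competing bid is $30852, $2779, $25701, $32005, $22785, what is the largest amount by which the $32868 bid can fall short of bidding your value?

$30852: truthful gives $0, deviation gives −$669 → loss $669.
$2779: same outcome either way → loss $0.
$25701: same outcome either way → loss $0.
$32005: truthful gives $0, deviation gives −$1822 → loss $1822.
$22785: same outcome either way → loss $0.
Maximum loss: $1822.

$1822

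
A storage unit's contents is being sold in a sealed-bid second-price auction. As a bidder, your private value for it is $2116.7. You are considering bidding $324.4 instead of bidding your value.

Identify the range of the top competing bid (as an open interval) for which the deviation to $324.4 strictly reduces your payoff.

($324.4, $2116.7)

If the competing bid is below $324.4, both bids win at the same price — no difference.
If it is above $2116.7, both bids lose — no difference.
If it lies strictly between $324.4 and $2116.7, bidding your value wins at a price below your value (positive payoff) while bidding $324.4 loses (payoff 0).
So the deviation strictly hurts on the open interval ($324.4, $2116.7).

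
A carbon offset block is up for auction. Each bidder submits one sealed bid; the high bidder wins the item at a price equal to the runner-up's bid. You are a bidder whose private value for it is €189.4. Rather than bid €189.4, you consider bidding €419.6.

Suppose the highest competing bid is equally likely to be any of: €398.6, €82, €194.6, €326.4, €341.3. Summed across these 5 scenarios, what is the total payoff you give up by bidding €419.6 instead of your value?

The deviation costs you only when the competing bid falls strictly between €189.4 and €419.6; elsewhere both bids give the same outcome.
€398.6: truthful payoff €0, deviation payoff −€209.2 → loss €209.2.
€82: outcomes coincide → loss €0.
€194.6: truthful payoff €0, deviation payoff −€5.2 → loss €5.2.
€326.4: truthful payoff €0, deviation payoff −€137 → loss €137.
€341.3: truthful payoff €0, deviation payoff −€151.9 → loss €151.9.
Total loss = €209.2 + €5.2 + €137 + €151.9 = €503.3.
Because the price is fixed by the runner-up's bid, deviating from your value can only change a good outcome into a bad one — never the reverse.

€503.3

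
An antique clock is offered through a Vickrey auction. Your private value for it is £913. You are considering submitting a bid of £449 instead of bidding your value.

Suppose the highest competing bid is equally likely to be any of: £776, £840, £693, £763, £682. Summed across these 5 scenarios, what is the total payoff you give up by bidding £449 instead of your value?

£811

The deviation costs you only when the competing bid falls strictly between £449 and £913; elsewhere both bids give the same outcome.
£776: truthful payoff £137, deviation payoff £0 → loss £137.
£840: truthful payoff £73, deviation payoff £0 → loss £73.
£693: truthful payoff £220, deviation payoff £0 → loss £220.
£763: truthful payoff £150, deviation payoff £0 → loss £150.
£682: truthful payoff £231, deviation payoff £0 → loss £231.
Total loss = £137 + £73 + £220 + £150 + £231 = £811.
Because the price is fixed by the runner-up's bid, deviating from your value can only change a good outcome into a bad one — never the reverse.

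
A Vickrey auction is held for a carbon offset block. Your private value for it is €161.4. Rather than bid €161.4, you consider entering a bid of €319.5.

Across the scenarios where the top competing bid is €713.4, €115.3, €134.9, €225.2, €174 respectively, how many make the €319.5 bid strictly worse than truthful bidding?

2

The deviation hurts exactly when the highest competing bid lies strictly between €161.4 and €319.5 — overbidding then wins at a price above your value.
€713.4: above both → same outcome either way.
€115.3: below both → same outcome either way.
€134.9: below both → same outcome either way.
€225.2: inside the interval → strictly worse (loss €63.8).
€174: inside the interval → strictly worse (loss €12.6).
Count: 2.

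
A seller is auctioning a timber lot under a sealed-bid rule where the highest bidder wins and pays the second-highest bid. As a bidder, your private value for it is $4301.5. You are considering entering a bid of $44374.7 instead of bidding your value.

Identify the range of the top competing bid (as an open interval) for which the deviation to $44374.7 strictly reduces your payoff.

($4301.5, $44374.7)

If the competing bid is below $4301.5, both bids win at the same price — no difference.
If it is above $44374.7, both bids lose — no difference.
If it lies strictly between $4301.5 and $44374.7, bidding your value loses (payoff 0) while bidding $44374.7 wins at a price above your value (payoff negative).
So the deviation strictly hurts on the open interval ($4301.5, $44374.7).
Truthful bidding weakly dominates here: raising your bid can only win items priced above your value, and lowering it can only forfeit items priced below.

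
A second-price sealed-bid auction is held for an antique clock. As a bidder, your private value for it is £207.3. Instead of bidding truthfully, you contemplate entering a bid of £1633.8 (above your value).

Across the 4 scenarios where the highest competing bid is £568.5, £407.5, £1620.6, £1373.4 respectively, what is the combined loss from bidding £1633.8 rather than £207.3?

The deviation costs you only when the competing bid falls strictly between £207.3 and £1633.8; elsewhere both bids give the same outcome.
£568.5: truthful payoff £0, deviation payoff −£361.2 → loss £361.2.
£407.5: truthful payoff £0, deviation payoff −£200.2 → loss £200.2.
£1620.6: truthful payoff £0, deviation payoff −£1413.3 → loss £1413.3.
£1373.4: truthful payoff £0, deviation payoff −£1166.1 → loss £1166.1.
Total loss = £361.2 + £200.2 + £1413.3 + £1166.1 = £3140.8.

£3140.8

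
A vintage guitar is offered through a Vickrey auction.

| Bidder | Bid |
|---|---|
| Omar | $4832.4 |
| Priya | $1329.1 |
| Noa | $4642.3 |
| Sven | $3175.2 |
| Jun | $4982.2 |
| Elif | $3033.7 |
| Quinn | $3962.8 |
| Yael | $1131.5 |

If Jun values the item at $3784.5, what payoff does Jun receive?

−$1047.9

Highest bid: Jun at $4982.2, so Jun wins.
Second-highest bid: Omar at $4832.4 — that is the price the winner pays.
Jun's payoff = value − price = $3784.5 − $4832.4 = −$1047.9.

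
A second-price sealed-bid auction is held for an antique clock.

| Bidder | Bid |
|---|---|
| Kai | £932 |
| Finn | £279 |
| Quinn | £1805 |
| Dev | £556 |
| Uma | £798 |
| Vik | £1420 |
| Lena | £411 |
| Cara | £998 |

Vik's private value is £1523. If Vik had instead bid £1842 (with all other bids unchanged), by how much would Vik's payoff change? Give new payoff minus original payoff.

The highest bid among the other bidders is £1805; Vik's bid doesn't change that.
Original bid £1420: Vik is not highest (top rival bid is £1805); payoff £0.
Alternative bid £1842: Vik is highest, pays the top rival bid £1805; payoff £1523 − £1805 = −£282.
Change in payoff = −£282 − (£0) = −£282.

−£282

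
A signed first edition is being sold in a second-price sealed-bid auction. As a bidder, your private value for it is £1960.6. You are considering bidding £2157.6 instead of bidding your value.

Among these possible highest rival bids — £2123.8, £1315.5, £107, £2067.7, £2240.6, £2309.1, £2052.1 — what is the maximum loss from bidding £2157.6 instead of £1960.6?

£2123.8: truthful gives £0, deviation gives −£163.2 → loss £163.2.
£1315.5: same outcome either way → loss £0.
£107: same outcome either way → loss £0.
£2067.7: truthful gives £0, deviation gives −£107.1 → loss £107.1.
£2240.6: same outcome either way → loss £0.
£2309.1: same outcome either way → loss £0.
£2052.1: truthful gives £0, deviation gives −£91.5 → loss £91.5.
Maximum loss: £163.2.

£163.2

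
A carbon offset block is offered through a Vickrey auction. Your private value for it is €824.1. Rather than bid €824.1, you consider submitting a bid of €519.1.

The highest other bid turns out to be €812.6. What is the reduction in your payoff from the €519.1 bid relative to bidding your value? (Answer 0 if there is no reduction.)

Bidding your value €824.1: you win (since €824.1 > €812.6) and pay €812.6. Payoff €11.5.
Bidding €519.1: you lose. Payoff €0.
The competing bid €812.6 lies between your shaded bid and your value, so underbidding forfeits an item you could have won at a profitable price.
Loss from deviating = €11.5 − (€0) = €11.5.

€11.5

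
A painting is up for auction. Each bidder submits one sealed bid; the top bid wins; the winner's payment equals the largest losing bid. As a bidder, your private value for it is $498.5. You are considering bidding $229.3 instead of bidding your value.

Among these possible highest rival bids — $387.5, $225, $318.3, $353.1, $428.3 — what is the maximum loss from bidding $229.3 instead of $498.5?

$180.2

$387.5: truthful gives $111, deviation gives $0 → loss $111.
$225: same outcome either way → loss $0.
$318.3: truthful gives $180.2, deviation gives $0 → loss $180.2.
$353.1: truthful gives $145.4, deviation gives $0 → loss $145.4.
$428.3: truthful gives $70.2, deviation gives $0 → loss $70.2.
Maximum loss: $180.2.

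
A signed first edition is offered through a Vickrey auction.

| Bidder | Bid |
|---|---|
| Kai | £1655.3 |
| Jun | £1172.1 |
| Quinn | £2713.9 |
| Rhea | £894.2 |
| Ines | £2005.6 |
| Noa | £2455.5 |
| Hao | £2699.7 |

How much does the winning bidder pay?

£2699.7

Highest bid: Quinn at £2713.9, so Quinn wins.
Second-highest bid: Hao at £2699.7 — that is the price the winner pays.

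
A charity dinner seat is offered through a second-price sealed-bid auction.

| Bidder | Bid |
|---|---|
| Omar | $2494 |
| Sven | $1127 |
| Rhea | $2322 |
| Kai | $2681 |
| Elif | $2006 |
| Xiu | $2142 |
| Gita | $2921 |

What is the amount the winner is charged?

Highest bid: Gita at $2921, so Gita wins.
Second-highest bid: Kai at $2681 — that is the price the winner pays.

$2681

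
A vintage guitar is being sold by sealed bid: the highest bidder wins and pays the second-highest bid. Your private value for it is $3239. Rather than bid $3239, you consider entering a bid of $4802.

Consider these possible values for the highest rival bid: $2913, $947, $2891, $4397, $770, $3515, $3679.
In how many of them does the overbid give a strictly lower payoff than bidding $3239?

The deviation hurts exactly when the highest competing bid lies strictly between $3239 and $4802 — overbidding then wins at a price above your value.
$2913: below both → same outcome either way.
$947: below both → same outcome either way.
$2891: below both → same outcome either way.
$4397: inside the interval → strictly worse (loss $1158).
$770: below both → same outcome either way.
$3515: inside the interval → strictly worse (loss $276).
$3679: inside the interval → strictly worse (loss $440).
Count: 3.

3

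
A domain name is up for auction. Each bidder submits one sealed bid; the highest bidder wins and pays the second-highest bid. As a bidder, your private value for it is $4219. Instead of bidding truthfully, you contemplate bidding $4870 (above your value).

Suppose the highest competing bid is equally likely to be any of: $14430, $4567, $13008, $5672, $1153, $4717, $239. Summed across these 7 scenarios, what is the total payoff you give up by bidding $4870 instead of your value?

The deviation costs you only when the competing bid falls strictly between $4219 and $4870; elsewhere both bids give the same outcome.
$14430: outcomes coincide → loss $0.
$4567: truthful payoff $0, deviation payoff −$348 → loss $348.
$13008: outcomes coincide → loss $0.
$5672: outcomes coincide → loss $0.
$1153: outcomes coincide → loss $0.
$4717: truthful payoff $0, deviation payoff −$498 → loss $498.
$239: outcomes coincide → loss $0.
Total loss = $348 + $498 = $846.

$846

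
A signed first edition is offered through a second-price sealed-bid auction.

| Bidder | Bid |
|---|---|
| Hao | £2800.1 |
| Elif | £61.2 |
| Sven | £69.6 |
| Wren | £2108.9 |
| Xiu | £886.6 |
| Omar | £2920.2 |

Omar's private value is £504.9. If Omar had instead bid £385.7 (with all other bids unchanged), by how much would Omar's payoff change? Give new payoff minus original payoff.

The highest bid among the other bidders is £2800.1; Omar's bid doesn't change that.
Original bid £2920.2: Omar is highest, pays the top rival bid £2800.1; payoff £504.9 − £2800.1 = −£2295.2.
Alternative bid £385.7: Omar is not highest (top rival bid is £2800.1); payoff £0.
Change in payoff = £0 − (−£2295.2) = £2295.2.

£2295.2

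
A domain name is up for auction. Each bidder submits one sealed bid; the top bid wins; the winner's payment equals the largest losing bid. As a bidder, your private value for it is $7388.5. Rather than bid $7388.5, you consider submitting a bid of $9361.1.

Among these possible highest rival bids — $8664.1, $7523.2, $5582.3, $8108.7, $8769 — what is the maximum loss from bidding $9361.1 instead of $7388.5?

$1380.5

$8664.1: truthful gives $0, deviation gives −$1275.6 → loss $1275.6.
$7523.2: truthful gives $0, deviation gives −$134.7 → loss $134.7.
$5582.3: same outcome either way → loss $0.
$8108.7: truthful gives $0, deviation gives −$720.2 → loss $720.2.
$8769: truthful gives $0, deviation gives −$1380.5 → loss $1380.5.
Maximum loss: $1380.5.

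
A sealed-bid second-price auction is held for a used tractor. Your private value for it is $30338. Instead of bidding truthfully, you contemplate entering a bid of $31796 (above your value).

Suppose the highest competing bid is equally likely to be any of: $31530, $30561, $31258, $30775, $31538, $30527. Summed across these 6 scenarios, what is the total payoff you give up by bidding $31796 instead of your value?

$4161

The deviation costs you only when the competing bid falls strictly between $30338 and $31796; elsewhere both bids give the same outcome.
$31530: truthful payoff $0, deviation payoff −$1192 → loss $1192.
$30561: truthful payoff $0, deviation payoff −$223 → loss $223.
$31258: truthful payoff $0, deviation payoff −$920 → loss $920.
$30775: truthful payoff $0, deviation payoff −$437 → loss $437.
$31538: truthful payoff $0, deviation payoff −$1200 → loss $1200.
$30527: truthful payoff $0, deviation payoff −$189 → loss $189.
Total loss = $1192 + $223 + $920 + $437 + $1200 + $189 = $4161.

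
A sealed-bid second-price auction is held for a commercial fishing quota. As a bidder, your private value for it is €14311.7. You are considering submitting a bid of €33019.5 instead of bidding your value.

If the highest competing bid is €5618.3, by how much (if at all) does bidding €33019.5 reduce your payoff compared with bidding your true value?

€0

Bidding your value €14311.7: you win (since €14311.7 > €5618.3) and pay €5618.3. Payoff €8693.4.
Bidding €33019.5: you win and pay €5618.3. Payoff €14311.7 − €5618.3 = €8693.4.
Difference = €8693.4 − €8693.4 = €0; both bids lead to the same outcome because the competing bid is below both your value and your alternative bid.
Truthful bidding weakly dominates here: raising your bid can only win items priced above your value, and lowering it can only forfeit items priced below.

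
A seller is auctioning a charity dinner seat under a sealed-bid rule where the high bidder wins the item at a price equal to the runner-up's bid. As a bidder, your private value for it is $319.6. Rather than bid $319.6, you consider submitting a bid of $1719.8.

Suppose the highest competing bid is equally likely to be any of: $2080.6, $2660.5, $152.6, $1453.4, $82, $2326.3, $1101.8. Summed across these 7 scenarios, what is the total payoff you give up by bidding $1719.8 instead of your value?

The deviation costs you only when the competing bid falls strictly between $319.6 and $1719.8; elsewhere both bids give the same outcome.
$2080.6: outcomes coincide → loss $0.
$2660.5: outcomes coincide → loss $0.
$152.6: outcomes coincide → loss $0.
$1453.4: truthful payoff $0, deviation payoff −$1133.8 → loss $1133.8.
$82: outcomes coincide → loss $0.
$2326.3: outcomes coincide → loss $0.
$1101.8: truthful payoff $0, deviation payoff −$782.2 → loss $782.2.
Total loss = $1133.8 + $782.2 = $1916.

$1916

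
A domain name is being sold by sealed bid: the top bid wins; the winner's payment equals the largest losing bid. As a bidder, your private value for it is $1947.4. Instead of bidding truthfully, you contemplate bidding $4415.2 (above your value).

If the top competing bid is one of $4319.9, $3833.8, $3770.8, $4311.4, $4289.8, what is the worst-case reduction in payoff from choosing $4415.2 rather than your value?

$4319.9: truthful gives $0, deviation gives −$2372.5 → loss $2372.5.
$3833.8: truthful gives $0, deviation gives −$1886.4 → loss $1886.4.
$3770.8: truthful gives $0, deviation gives −$1823.4 → loss $1823.4.
$4311.4: truthful gives $0, deviation gives −$2364 → loss $2364.
$4289.8: truthful gives $0, deviation gives −$2342.4 → loss $2342.4.
Maximum loss: $2372.5.

$2372.5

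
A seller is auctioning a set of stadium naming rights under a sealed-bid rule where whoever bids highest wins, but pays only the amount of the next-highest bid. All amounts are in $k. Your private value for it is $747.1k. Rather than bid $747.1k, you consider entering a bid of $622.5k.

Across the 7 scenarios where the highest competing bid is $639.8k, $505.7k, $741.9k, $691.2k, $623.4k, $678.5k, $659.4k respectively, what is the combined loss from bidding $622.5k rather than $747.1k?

The deviation costs you only when the competing bid falls strictly between $622.5k and $747.1k; elsewhere both bids give the same outcome.
$639.8k: truthful payoff $107.3k, deviation payoff $0k → loss $107.3k.
$505.7k: outcomes coincide → loss $0k.
$741.9k: truthful payoff $5.2k, deviation payoff $0k → loss $5.2k.
$691.2k: truthful payoff $55.9k, deviation payoff $0k → loss $55.9k.
$623.4k: truthful payoff $123.7k, deviation payoff $0k → loss $123.7k.
$678.5k: truthful payoff $68.6k, deviation payoff $0k → loss $68.6k.
$659.4k: truthful payoff $87.7k, deviation payoff $0k → loss $87.7k.
Total loss = $107.3k + $5.2k + $55.9k + $123.7k + $68.6k + $87.7k = $448.4k.

$448.4k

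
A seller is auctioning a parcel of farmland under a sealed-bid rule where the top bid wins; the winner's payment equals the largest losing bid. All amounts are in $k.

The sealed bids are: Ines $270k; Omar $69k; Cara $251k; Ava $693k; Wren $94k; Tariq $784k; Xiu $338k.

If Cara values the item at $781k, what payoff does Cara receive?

Highest bid: Tariq at $784k, so Tariq wins.
Second-highest bid: Ava at $693k — that is the price the winner pays.
Cara did not win, so Cara pays nothing and receives nothing: payoff $0k.

$0k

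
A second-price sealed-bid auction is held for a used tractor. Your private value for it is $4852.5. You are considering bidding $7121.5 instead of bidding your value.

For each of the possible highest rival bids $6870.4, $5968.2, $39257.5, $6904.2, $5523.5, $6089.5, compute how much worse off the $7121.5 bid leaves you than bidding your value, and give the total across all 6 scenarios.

$7093.3

The deviation costs you only when the competing bid falls strictly between $4852.5 and $7121.5; elsewhere both bids give the same outcome.
$6870.4: truthful payoff $0, deviation payoff −$2017.9 → loss $2017.9.
$5968.2: truthful payoff $0, deviation payoff −$1115.7 → loss $1115.7.
$39257.5: outcomes coincide → loss $0.
$6904.2: truthful payoff $0, deviation payoff −$2051.7 → loss $2051.7.
$5523.5: truthful payoff $0, deviation payoff −$671 → loss $671.
$6089.5: truthful payoff $0, deviation payoff −$1237 → loss $1237.
Total loss = $2017.9 + $1115.7 + $2051.7 + $671 + $1237 = $7093.3.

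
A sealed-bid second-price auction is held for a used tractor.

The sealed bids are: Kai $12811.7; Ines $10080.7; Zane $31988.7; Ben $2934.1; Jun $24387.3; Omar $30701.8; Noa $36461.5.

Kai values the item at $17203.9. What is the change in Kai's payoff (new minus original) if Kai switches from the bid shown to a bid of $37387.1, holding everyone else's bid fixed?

The highest bid among the other bidders is $36461.5; Kai's bid doesn't change that.
Original bid $12811.7: Kai is not highest (top rival bid is $36461.5); payoff $0.
Alternative bid $37387.1: Kai is highest, pays the top rival bid $36461.5; payoff $17203.9 − $36461.5 = −$19257.6.
Change in payoff = −$19257.6 − ($0) = −$19257.6.

−$19257.6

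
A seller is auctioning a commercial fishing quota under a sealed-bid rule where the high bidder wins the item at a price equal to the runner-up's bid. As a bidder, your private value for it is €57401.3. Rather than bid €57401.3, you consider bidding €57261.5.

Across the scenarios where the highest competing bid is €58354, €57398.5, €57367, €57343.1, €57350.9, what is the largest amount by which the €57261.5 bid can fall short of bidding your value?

€58354: same outcome either way → loss €0.
€57398.5: truthful gives €2.8, deviation gives €0 → loss €2.8.
€57367: truthful gives €34.3, deviation gives €0 → loss €34.3.
€57343.1: truthful gives €58.2, deviation gives €0 → loss €58.2.
€57350.9: truthful gives €50.4, deviation gives €0 → loss €50.4.
Maximum loss: €58.2.

€58.2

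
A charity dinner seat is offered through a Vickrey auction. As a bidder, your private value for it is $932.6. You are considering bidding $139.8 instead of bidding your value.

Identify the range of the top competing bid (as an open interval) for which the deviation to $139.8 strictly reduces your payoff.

If the competing bid is below $139.8, both bids win at the same price — no difference.
If it is above $932.6, both bids lose — no difference.
If it lies strictly between $139.8 and $932.6, bidding your value wins at a price below your value (positive payoff) while bidding $139.8 loses (payoff 0).
So the deviation strictly hurts on the open interval ($139.8, $932.6).
Because the price is fixed by the runner-up's bid, deviating from your value can only change a good outcome into a bad one — never the reverse.

($139.8, $932.6)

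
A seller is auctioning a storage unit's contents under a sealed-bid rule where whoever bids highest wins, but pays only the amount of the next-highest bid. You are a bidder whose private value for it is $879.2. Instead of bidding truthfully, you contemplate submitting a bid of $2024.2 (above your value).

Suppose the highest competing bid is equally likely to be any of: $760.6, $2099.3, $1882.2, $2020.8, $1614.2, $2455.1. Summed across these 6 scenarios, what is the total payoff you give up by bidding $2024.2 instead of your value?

The deviation costs you only when the competing bid falls strictly between $879.2 and $2024.2; elsewhere both bids give the same outcome.
$760.6: outcomes coincide → loss $0.
$2099.3: outcomes coincide → loss $0.
$1882.2: truthful payoff $0, deviation payoff −$1003 → loss $1003.
$2020.8: truthful payoff $0, deviation payoff −$1141.6 → loss $1141.6.
$1614.2: truthful payoff $0, deviation payoff −$735 → loss $735.
$2455.1: outcomes coincide → loss $0.
Total loss = $1003 + $1141.6 + $735 = $2879.6.
Truthful bidding weakly dominates here: raising your bid can only win items priced above your value, and lowering it can only forfeit items priced below.

$2879.6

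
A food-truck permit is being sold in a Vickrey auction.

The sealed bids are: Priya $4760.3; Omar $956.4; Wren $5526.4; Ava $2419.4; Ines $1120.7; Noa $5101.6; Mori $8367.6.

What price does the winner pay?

$5526.4

Highest bid: Mori at $8367.6, so Mori wins.
Second-highest bid: Wren at $5526.4 — that is the price the winner pays.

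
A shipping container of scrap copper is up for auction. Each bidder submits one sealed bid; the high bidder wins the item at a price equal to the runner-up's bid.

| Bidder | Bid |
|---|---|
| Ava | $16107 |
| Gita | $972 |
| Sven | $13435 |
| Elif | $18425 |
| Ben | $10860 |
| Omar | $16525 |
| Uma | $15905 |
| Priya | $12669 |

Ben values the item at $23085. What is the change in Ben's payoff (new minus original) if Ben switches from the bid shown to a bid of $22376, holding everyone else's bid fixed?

$4660

The highest bid among the other bidders is $18425; Ben's bid doesn't change that.
Original bid $10860: Ben is not highest (top rival bid is $18425); payoff $0.
Alternative bid $22376: Ben is highest, pays the top rival bid $18425; payoff $23085 − $18425 = $4660.
Change in payoff = $4660 − ($0) = $4660.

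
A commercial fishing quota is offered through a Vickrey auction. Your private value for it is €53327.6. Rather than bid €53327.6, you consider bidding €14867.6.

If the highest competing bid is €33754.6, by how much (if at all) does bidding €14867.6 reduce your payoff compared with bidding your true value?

Bidding your value €53327.6: you win (since €53327.6 > €33754.6) and pay €33754.6. Payoff €19573.
Bidding €14867.6: you lose. Payoff €0.
The competing bid €33754.6 lies between your shaded bid and your value, so underbidding forfeits an item you could have won at a profitable price.
Loss from deviating = €19573 − (€0) = €19573.

€19573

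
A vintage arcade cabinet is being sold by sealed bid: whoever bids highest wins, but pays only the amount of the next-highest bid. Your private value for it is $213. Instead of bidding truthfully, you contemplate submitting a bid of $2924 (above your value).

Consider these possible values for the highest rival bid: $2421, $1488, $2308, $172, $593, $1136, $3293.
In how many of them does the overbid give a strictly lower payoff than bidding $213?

The deviation hurts exactly when the highest competing bid lies strictly between $213 and $2924 — overbidding then wins at a price above your value.
$2421: inside the interval → strictly worse (loss $2208).
$1488: inside the interval → strictly worse (loss $1275).
$2308: inside the interval → strictly worse (loss $2095).
$172: below both → same outcome either way.
$593: inside the interval → strictly worse (loss $380).
$1136: inside the interval → strictly worse (loss $923).
$3293: above both → same outcome either way.
Count: 5.

5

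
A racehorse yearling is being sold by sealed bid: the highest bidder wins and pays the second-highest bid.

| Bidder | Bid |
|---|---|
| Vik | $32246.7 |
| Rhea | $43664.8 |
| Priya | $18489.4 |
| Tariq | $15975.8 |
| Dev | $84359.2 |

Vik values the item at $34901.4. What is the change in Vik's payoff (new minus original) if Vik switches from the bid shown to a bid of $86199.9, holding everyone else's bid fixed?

−$49457.8

The highest bid among the other bidders is $84359.2; Vik's bid doesn't change that.
Original bid $32246.7: Vik is not highest (top rival bid is $84359.2); payoff $0.
Alternative bid $86199.9: Vik is highest, pays the top rival bid $84359.2; payoff $34901.4 − $84359.2 = −$49457.8.
Change in payoff = −$49457.8 − ($0) = −$49457.8.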